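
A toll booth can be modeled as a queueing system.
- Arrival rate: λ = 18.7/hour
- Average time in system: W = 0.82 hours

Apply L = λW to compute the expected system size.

Little's Law: L = λW
L = 18.7 × 0.82 = 15.3340 vehicles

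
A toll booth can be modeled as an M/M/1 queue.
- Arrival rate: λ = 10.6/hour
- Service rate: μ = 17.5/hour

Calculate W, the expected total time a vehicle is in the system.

First, compute utilization: ρ = λ/μ = 10.6/17.5 = 0.6057
For M/M/1: W = 1/(μ-λ)
W = 1/(17.5-10.6) = 1/6.90
W = 0.1449 hours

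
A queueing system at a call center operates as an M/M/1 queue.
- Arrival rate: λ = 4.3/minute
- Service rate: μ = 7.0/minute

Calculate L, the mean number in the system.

ρ = λ/μ = 4.3/7.0 = 0.6143
For M/M/1: L = λ/(μ-λ)
L = 4.3/(7.0-4.3) = 4.3/2.70
L = 1.5926 calls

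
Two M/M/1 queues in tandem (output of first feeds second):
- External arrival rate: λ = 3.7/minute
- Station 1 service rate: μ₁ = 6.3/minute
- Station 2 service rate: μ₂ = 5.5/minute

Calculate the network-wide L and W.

By Jackson's theorem, each station behaves as independent M/M/1.
Station 1: ρ₁ = 3.7/6.3 = 0.5873, L₁ = ρ₁/(1-ρ₁) = λ/(μ₁-λ) = 3.7/2.60 = 1.42308
Station 2: ρ₂ = 3.7/5.5 = 0.6727, L₂ = ρ₂/(1-ρ₂) = λ/(μ₂-λ) = 3.7/1.80 = 2.05556
Total: L = L₁ + L₂ = 1.42308 + 2.05556 = 3.4786
W = L/λ = 3.4786/3.7 = 0.9402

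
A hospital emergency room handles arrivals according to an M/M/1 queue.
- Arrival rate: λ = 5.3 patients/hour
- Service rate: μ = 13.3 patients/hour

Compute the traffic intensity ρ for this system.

Server utilization: ρ = λ/μ
ρ = 5.3/13.3 = 0.3985
The server is busy 39.85% of the time.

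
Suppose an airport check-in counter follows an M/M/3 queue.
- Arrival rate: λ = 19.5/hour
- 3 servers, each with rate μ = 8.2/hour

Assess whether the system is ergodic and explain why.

Stability requires ρ = λ/(cμ) < 1
ρ = 19.5/(3 × 8.2) = 19.5/24.60 = 0.7927
Since 0.7927 < 1, the system is STABLE.
The servers are busy 79.27% of the time.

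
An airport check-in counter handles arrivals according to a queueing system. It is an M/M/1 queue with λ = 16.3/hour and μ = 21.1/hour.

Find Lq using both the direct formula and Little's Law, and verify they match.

Method 1 (direct): Lq = λ²/(μ(μ-λ)) = 265.69/(21.1 × 4.80) = 2.6233

Method 2 (Little's Law):
W = 1/(μ-λ) = 1/4.80 = 0.20833
Wq = W - 1/μ = 0.20833 - 0.047393 = 0.16094
Lq = λWq = 16.3 × 0.16094 = 2.6233 ✔ (matches Method 1)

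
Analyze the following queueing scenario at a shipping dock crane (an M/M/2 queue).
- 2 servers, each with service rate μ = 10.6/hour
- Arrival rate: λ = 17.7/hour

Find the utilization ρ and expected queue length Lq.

Traffic intensity: ρ = λ/(cμ) = 17.7/(2×10.6) = 0.8349
Since ρ = 0.8349 < 1, system is stable.
Offered load a = λ/μ = cρ = 17.7/10.6 = 1.6698
P₀ = [ Σₙ₌₀^1 aⁿ/n! + a^2/(2!(1-ρ)) ]⁻¹
Σ = a^0/0! + a^1/1! = 1.0000 + 1.6698 = 2.6698
a^2/(2!(1-ρ)) = 2.78827/(2 × 0.165094) = 8.4445
P₀ = 1/(2.6698 + 8.4445) = 0.08997
Lq = P₀·a^2·ρ / (2!(1-ρ)²) = 0.08997429 × 2.788270 × 0.8349057 / (2 × 0.02725614) = 3.8423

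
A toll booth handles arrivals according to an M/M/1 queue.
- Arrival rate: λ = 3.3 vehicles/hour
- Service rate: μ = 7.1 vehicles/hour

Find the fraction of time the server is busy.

Server utilization: ρ = λ/μ
ρ = 3.3/7.1 = 0.4648
The server is busy 46.48% of the time.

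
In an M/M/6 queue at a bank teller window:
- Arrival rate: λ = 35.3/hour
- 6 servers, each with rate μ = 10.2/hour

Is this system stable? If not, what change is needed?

Stability requires ρ = λ/(cμ) < 1
ρ = 35.3/(6 × 10.2) = 35.3/61.20 = 0.5768
Since 0.5768 < 1, the system is STABLE.
The servers are busy 57.68% of the time.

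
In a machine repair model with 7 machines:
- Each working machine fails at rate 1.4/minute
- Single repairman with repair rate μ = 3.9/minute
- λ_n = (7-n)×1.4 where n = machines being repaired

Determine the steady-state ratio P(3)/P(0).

P(3)/P(0) = ∏_{i=0}^{3-1} λ_i/μ_{i+1}
= (7-0)×1.4/3.9 × (7-1)×1.4/3.9 × (7-2)×1.4/3.9
= 9.7143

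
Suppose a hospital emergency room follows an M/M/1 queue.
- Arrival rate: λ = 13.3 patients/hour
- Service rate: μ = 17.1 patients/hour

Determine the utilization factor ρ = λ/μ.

Server utilization: ρ = λ/μ
ρ = 13.3/17.1 = 0.7778
The server is busy 77.78% of the time.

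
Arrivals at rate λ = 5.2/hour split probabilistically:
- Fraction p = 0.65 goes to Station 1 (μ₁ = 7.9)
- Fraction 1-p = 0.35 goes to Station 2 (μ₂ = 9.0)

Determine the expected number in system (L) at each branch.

Effective rates: λ₁ = 5.2×0.65 = 3.38, λ₂ = 5.2×0.35 = 1.82
Station 1: ρ₁ = 3.38/7.9 = 0.42785, L₁ = ρ₁/(1-ρ₁) = 0.42785/(1-0.42785) = 0.7478
Station 2: ρ₂ = 1.82/9.0 = 0.20222, L₂ = ρ₂/(1-ρ₂) = 0.20222/(1-0.20222) = 0.2535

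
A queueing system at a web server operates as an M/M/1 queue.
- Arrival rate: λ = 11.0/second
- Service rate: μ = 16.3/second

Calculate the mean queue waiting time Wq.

First, compute utilization: ρ = λ/μ = 11.0/16.3 = 0.6748
For M/M/1: Wq = λ/(μ(μ-λ))
Wq = 11.0/(16.3 × (16.3-11.0))
Wq = 11.0/(16.3 × 5.30)
Wq = 0.1273 seconds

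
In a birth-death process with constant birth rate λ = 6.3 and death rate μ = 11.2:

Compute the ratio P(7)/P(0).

For constant rates: P(n)/P(0) = (λ/μ)^n
P(7)/P(0) = (6.3/11.2)^7 = 0.5625^7 = 0.01782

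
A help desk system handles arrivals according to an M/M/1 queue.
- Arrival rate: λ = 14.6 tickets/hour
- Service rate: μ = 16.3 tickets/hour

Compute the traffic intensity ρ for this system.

Server utilization: ρ = λ/μ
ρ = 14.6/16.3 = 0.8957
The server is busy 89.57% of the time.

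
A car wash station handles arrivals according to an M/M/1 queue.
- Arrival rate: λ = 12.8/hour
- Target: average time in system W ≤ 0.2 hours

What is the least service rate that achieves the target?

For M/M/1: W = 1/(μ-λ)
Need W ≤ 0.2, so 1/(μ-λ) ≤ 0.2
μ - λ ≥ 1/0.2 = 5.0000
μ ≥ 12.8 + 5.0000 = 17.8000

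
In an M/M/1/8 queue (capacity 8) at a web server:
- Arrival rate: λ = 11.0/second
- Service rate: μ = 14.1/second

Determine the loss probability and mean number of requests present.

ρ = λ/μ = 11.0/14.1 = 0.78014
P₀ = (1-ρ)/(1-ρ^(K+1)) = (1-0.78014)/(1-0.78014^9) = 0.2199/0.8930 = 0.2462
P_K = P₀×ρ^K = 0.2462 × 0.78014^8 = 0.2462 × 0.1372 = 0.03378
Blocking probability P_8 = 0.03378 (3.38%)
L = ρ[1 - (K+1)ρ^K + Kρ^(K+1)] / [(1-ρ)(1-ρ^(K+1))]
L = 0.78014 × (1 - 9×0.137208 + 8×0.107042) / ((1 - 0.78014) × (1 - 0.107042)) = 2.4695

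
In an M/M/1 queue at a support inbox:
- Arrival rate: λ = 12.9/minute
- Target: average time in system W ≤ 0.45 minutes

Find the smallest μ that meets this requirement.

For M/M/1: W = 1/(μ-λ)
Need W ≤ 0.45, so 1/(μ-λ) ≤ 0.45
μ - λ ≥ 1/0.45 = 2.2222
μ ≥ 12.9 + 2.2222 = 15.1222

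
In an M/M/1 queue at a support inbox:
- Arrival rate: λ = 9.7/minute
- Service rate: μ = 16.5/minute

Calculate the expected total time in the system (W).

First, compute utilization: ρ = λ/μ = 9.7/16.5 = 0.5879
For M/M/1: W = 1/(μ-λ)
W = 1/(16.5-9.7) = 1/6.80
W = 0.1471 minutes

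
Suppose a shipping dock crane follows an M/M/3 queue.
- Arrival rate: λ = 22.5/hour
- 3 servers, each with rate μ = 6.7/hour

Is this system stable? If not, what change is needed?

Stability requires ρ = λ/(cμ) < 1
ρ = 22.5/(3 × 6.7) = 22.5/20.10 = 1.1194
Since 1.1194 ≥ 1, the system is UNSTABLE.
Need c > λ/μ = 22.5/6.7 = 3.36.
Minimum servers needed: c = 4.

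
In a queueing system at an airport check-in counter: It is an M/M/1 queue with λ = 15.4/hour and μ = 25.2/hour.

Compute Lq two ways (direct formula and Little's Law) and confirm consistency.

Method 1 (direct): Lq = λ²/(μ(μ-λ)) = 237.16/(25.2 × 9.80) = 0.9603

Method 2 (Little's Law):
W = 1/(μ-λ) = 1/9.80 = 0.10204
Wq = W - 1/μ = 0.10204 - 0.039683 = 0.06236
Lq = λWq = 15.4 × 0.06236 = 0.9603 ✔ (matches Method 1)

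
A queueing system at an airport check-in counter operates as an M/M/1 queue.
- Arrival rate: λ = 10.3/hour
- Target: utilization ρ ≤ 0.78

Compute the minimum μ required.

ρ = λ/μ, so μ = λ/ρ
μ ≥ 10.3/0.78 = 13.2051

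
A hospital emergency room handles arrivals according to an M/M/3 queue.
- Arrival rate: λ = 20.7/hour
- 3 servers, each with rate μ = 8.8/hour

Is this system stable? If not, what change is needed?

Stability requires ρ = λ/(cμ) < 1
ρ = 20.7/(3 × 8.8) = 20.7/26.40 = 0.7841
Since 0.7841 < 1, the system is STABLE.
The servers are busy 78.41% of the time.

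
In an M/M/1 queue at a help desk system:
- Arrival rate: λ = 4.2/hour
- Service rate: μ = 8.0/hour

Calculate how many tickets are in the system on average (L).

ρ = λ/μ = 4.2/8.0 = 0.5250
For M/M/1: L = λ/(μ-λ)
L = 4.2/(8.0-4.2) = 4.2/3.80
L = 1.1053 tickets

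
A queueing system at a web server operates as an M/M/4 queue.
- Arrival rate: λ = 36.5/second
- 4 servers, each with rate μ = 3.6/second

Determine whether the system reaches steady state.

Stability requires ρ = λ/(cμ) < 1
ρ = 36.5/(4 × 3.6) = 36.5/14.40 = 2.5347
Since 2.5347 ≥ 1, the system is UNSTABLE.
Need c > λ/μ = 36.5/3.6 = 10.14.
Minimum servers needed: c = 11.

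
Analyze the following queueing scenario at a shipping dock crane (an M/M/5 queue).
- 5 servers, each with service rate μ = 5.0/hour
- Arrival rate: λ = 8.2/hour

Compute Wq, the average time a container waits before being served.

Traffic intensity: ρ = λ/(cμ) = 8.2/(5×5.0) = 0.3280
Since ρ = 0.3280 < 1, system is stable.
Offered load a = λ/μ = cρ = 8.2/5.0 = 1.6400
P₀ = [ Σₙ₌₀^4 aⁿ/n! + a^5/(5!(1-ρ)) ]⁻¹
Σ = a^0/0! + a^1/1! + a^2/2! + a^3/3! + a^4/4! = 1.0000 + 1.6400 + 1.3448 + 0.7352 + 0.3014 = 5.0214
a^5/(5!(1-ρ)) = 11.8637/(120 × 0.6720) = 0.1471
P₀ = 1/(5.0214 + 0.1471) = 0.1935
Lq = P₀·a^5·ρ / (5!(1-ρ)²) = 0.1935 × 11.8637 × 0.3280 / (120 × 0.4516) = 0.01389
Wq = Lq/λ = 0.01389/8.2 = 0.001694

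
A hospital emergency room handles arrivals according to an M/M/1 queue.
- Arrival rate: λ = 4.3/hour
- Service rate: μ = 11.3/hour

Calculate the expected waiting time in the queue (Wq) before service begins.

First, compute utilization: ρ = λ/μ = 4.3/11.3 = 0.3805
For M/M/1: Wq = λ/(μ(μ-λ))
Wq = 4.3/(11.3 × (11.3-4.3))
Wq = 4.3/(11.3 × 7.00)
Wq = 0.05436 hours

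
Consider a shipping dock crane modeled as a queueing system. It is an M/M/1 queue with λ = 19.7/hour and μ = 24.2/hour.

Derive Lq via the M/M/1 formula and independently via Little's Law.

Method 1 (direct): Lq = λ²/(μ(μ-λ)) = 388.09/(24.2 × 4.50) = 3.5637

Method 2 (Little's Law):
W = 1/(μ-λ) = 1/4.50 = 0.2222
Wq = W - 1/μ = 0.2222 - 0.04132 = 0.1809
Lq = λWq = 19.7 × 0.1809 = 3.5637 ✔ (matches Method 1)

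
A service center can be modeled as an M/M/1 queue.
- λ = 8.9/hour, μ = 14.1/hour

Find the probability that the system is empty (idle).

ρ = λ/μ = 8.9/14.1 = 0.6312
P(0) = 1 - ρ = 1 - 0.6312 = 0.3688
The server is idle 36.88% of the time.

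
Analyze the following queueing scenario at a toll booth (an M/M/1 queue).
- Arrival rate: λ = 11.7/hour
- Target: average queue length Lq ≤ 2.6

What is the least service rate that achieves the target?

For M/M/1: Lq = λ²/(μ(μ-λ))
Need Lq ≤ 2.6, i.e. μ(μ-λ) ≥ λ²/2.6
μ² - 11.7μ - 136.89/2.6 ≥ 0  →  μ² - 11.7μ - 52.6500 ≥ 0
Quadratic formula (positive root): μ = [λ + √(λ² + 4×52.6500)]/2
Discriminant: 136.89 + 4×52.6500 = 347.4900, √347.4900 = 18.64108
μ ≥ (11.7 + 18.64108)/2 = 15.1705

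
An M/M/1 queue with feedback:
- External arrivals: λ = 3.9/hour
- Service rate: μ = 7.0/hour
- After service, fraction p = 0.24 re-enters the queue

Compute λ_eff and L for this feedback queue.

Effective arrival rate: λ_eff = λ/(1-p) = 3.9/(1-0.24) = 3.9/0.76 = 5.13158
ρ = λ_eff/μ = 5.13158/7.0 = 0.733083
L = ρ/(1-ρ) = 0.733083/(1-0.733083) = 2.7465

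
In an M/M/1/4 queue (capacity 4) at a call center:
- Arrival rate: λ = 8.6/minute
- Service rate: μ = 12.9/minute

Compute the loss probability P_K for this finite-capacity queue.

ρ = λ/μ = 8.6/12.9 = 0.66667
P₀ = (1-ρ)/(1-ρ^(K+1)) = (1-0.66667)/(1-0.66667^5) = 0.3333/0.8683 = 0.3839
P_K = P₀×ρ^K = 0.38388 × 0.66667^4 = 0.38388 × 0.19753 = 0.07583
Blocking probability = 7.58%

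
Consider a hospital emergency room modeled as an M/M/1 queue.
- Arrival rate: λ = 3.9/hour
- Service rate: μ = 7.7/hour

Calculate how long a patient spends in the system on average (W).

First, compute utilization: ρ = λ/μ = 3.9/7.7 = 0.5065
For M/M/1: W = 1/(μ-λ)
W = 1/(7.7-3.9) = 1/3.80
W = 0.2632 hours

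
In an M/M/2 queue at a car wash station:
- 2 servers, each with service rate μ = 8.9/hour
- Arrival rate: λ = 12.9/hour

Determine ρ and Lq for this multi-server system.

Traffic intensity: ρ = λ/(cμ) = 12.9/(2×8.9) = 0.7247
Since ρ = 0.7247 < 1, system is stable.
Offered load a = λ/μ = cρ = 12.9/8.9 = 1.4494
P₀ = [ Σₙ₌₀^1 aⁿ/n! + a^2/(2!(1-ρ)) ]⁻¹
Σ = a^0/0! + a^1/1! = 1.0000 + 1.4494 = 2.4494
a^2/(2!(1-ρ)) = 2.1009/(2 × 0.27528) = 3.8159
P₀ = 1/(2.4494 + 3.8159) = 0.1596
Lq = P₀·a^2·ρ / (2!(1-ρ)²) = 0.15961 × 2.1009 × 0.72472 / (2 × 0.075780) = 1.6034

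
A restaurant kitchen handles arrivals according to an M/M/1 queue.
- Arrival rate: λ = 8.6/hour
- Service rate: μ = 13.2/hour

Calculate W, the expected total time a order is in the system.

First, compute utilization: ρ = λ/μ = 8.6/13.2 = 0.6515
For M/M/1: W = 1/(μ-λ)
W = 1/(13.2-8.6) = 1/4.60
W = 0.2174 hours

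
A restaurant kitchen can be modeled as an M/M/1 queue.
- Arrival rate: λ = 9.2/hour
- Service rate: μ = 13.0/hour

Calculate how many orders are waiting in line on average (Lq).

ρ = λ/μ = 9.2/13.0 = 0.7077
For M/M/1: Lq = λ²/(μ(μ-λ))
Lq = 84.64/(13.0 × 3.80)
Lq = 1.7134 orders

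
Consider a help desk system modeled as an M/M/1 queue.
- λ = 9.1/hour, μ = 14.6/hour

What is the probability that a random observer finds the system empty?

ρ = λ/μ = 9.1/14.6 = 0.6233
P(0) = 1 - ρ = 1 - 0.6233 = 0.3767
The server is idle 37.67% of the time.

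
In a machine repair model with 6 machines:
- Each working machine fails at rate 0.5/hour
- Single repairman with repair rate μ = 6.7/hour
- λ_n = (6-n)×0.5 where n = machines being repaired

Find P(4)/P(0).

P(4)/P(0) = ∏_{i=0}^{4-1} λ_i/μ_{i+1}
= (6-0)×0.5/6.7 × (6-1)×0.5/6.7 × (6-2)×0.5/6.7 × (6-3)×0.5/6.7
= 0.01117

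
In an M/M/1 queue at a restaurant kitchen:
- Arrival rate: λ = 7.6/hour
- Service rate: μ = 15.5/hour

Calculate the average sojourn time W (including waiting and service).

First, compute utilization: ρ = λ/μ = 7.6/15.5 = 0.4903
For M/M/1: W = 1/(μ-λ)
W = 1/(15.5-7.6) = 1/7.90
W = 0.1266 hours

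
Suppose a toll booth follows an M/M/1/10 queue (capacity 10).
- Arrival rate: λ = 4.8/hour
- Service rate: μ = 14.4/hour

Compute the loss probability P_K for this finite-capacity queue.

ρ = λ/μ = 4.8/14.4 = 0.33333
P₀ = (1-ρ)/(1-ρ^(K+1)) = (1-0.33333)/(1-0.33333^11) = 0.6667/1.0000 = 0.6667
P_K = P₀×ρ^K = 0.6667 × 0.33333^10 = 0.6667 × 0.00001693 = 0.00001129
Blocking probability = 0.001129%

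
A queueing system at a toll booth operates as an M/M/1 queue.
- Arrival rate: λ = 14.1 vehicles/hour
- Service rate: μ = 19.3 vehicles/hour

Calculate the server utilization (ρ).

Server utilization: ρ = λ/μ
ρ = 14.1/19.3 = 0.7306
The server is busy 73.06% of the time.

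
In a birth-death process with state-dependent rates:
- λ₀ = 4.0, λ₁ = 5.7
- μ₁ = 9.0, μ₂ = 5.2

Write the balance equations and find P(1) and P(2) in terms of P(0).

Balance equations:
State 0: λ₀P₀ = μ₁P₁ → P₁ = (λ₀/μ₁)P₀ = (4.0/9.0)P₀ = 0.4444P₀
State 1: P₂ = (λ₀λ₁)/(μ₁μ₂)P₀ = (4.0×5.7)/(9.0×5.2)P₀ = 0.4872P₀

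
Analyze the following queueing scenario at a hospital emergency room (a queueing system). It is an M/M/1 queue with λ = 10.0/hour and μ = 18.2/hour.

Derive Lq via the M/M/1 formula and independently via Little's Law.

Method 1 (direct): Lq = λ²/(μ(μ-λ)) = 100.00/(18.2 × 8.20) = 0.6701

Method 2 (Little's Law):
W = 1/(μ-λ) = 1/8.20 = 0.12195
Wq = W - 1/μ = 0.12195 - 0.054945 = 0.06701
Lq = λWq = 10.0 × 0.06701 = 0.6701 ✔ (matches Method 1)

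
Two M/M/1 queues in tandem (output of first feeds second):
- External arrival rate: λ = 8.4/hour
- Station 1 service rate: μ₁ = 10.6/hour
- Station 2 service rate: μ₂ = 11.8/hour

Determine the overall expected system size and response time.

By Jackson's theorem, each station behaves as independent M/M/1.
Station 1: ρ₁ = 8.4/10.6 = 0.7925, L₁ = ρ₁/(1-ρ₁) = λ/(μ₁-λ) = 8.4/2.20 = 3.8182
Station 2: ρ₂ = 8.4/11.8 = 0.7119, L₂ = ρ₂/(1-ρ₂) = λ/(μ₂-λ) = 8.4/3.40 = 2.4706
Total: L = L₁ + L₂ = 3.8182 + 2.4706 = 6.2888
W = L/λ = 6.2888/8.4 = 0.7487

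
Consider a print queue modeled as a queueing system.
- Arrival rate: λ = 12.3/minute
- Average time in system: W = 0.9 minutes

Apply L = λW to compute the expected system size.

Little's Law: L = λW
L = 12.3 × 0.9 = 11.0700 jobs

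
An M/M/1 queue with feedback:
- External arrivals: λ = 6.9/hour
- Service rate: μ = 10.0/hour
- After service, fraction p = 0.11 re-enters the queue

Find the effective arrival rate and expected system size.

Effective arrival rate: λ_eff = λ/(1-p) = 6.9/(1-0.11) = 6.9/0.89 = 7.7528
ρ = λ_eff/μ = 7.7528/10.0 = 0.77528
L = ρ/(1-ρ) = 0.77528/(1-0.77528) = 3.4500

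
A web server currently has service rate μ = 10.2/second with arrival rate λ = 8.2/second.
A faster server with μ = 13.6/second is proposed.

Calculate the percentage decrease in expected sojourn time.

System 1: ρ₁ = 8.2/10.2 = 0.8039, W₁ = 1/(10.2-8.2) = 0.5000
System 2: ρ₂ = 8.2/13.6 = 0.6029, W₂ = 1/(13.6-8.2) = 0.1852
Improvement: (W₁-W₂)/W₁ = (0.5000-0.1852)/0.5000 = 62.96%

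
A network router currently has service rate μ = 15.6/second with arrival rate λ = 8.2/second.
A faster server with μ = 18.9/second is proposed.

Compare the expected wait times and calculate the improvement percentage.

System 1: ρ₁ = 8.2/15.6 = 0.5256, W₁ = 1/(15.6-8.2) = 0.13514
System 2: ρ₂ = 8.2/18.9 = 0.4339, W₂ = 1/(18.9-8.2) = 0.093458
Improvement: (W₁-W₂)/W₁ = (0.13514-0.093458)/0.13514 = 30.84%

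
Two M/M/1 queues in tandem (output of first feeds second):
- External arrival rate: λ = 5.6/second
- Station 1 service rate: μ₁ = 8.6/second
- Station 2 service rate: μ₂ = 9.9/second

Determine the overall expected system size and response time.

By Jackson's theorem, each station behaves as independent M/M/1.
Station 1: ρ₁ = 5.6/8.6 = 0.6512, L₁ = ρ₁/(1-ρ₁) = λ/(μ₁-λ) = 5.6/3.00 = 1.8667
Station 2: ρ₂ = 5.6/9.9 = 0.5657, L₂ = ρ₂/(1-ρ₂) = λ/(μ₂-λ) = 5.6/4.30 = 1.3023
Total: L = L₁ + L₂ = 1.8667 + 1.3023 = 3.1690
W = L/λ = 3.1690/5.6 = 0.5659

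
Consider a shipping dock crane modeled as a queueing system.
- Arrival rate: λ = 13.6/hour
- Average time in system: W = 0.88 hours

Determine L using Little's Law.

Little's Law: L = λW
L = 13.6 × 0.88 = 11.9680 containers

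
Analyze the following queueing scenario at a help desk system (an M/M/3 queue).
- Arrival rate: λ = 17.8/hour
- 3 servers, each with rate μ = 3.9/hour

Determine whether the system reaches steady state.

Stability requires ρ = λ/(cμ) < 1
ρ = 17.8/(3 × 3.9) = 17.8/11.70 = 1.5214
Since 1.5214 ≥ 1, the system is UNSTABLE.
Need c > λ/μ = 17.8/3.9 = 4.56.
Minimum servers needed: c = 5.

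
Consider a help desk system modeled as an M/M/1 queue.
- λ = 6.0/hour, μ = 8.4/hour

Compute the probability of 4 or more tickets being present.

ρ = λ/μ = 6.0/8.4 = 0.7143
P(N ≥ n) = ρⁿ
P(N ≥ 4) = 0.7143^4
P(N ≥ 4) = 0.2603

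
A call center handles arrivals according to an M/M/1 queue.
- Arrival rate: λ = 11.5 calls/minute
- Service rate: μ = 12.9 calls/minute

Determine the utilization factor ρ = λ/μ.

Server utilization: ρ = λ/μ
ρ = 11.5/12.9 = 0.8915
The server is busy 89.15% of the time.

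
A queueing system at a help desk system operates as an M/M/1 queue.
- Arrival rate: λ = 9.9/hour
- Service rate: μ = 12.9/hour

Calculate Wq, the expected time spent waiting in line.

First, compute utilization: ρ = λ/μ = 9.9/12.9 = 0.7674
For M/M/1: Wq = λ/(μ(μ-λ))
Wq = 9.9/(12.9 × (12.9-9.9))
Wq = 9.9/(12.9 × 3.00)
Wq = 0.2558 hours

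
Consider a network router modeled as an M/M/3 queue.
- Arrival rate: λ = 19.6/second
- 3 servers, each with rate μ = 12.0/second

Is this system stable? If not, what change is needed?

Stability requires ρ = λ/(cμ) < 1
ρ = 19.6/(3 × 12.0) = 19.6/36.00 = 0.5444
Since 0.5444 < 1, the system is STABLE.
The servers are busy 54.44% of the time.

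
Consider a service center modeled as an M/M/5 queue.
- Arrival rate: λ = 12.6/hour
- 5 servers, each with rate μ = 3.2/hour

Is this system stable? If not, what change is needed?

Stability requires ρ = λ/(cμ) < 1
ρ = 12.6/(5 × 3.2) = 12.6/16.00 = 0.7875
Since 0.7875 < 1, the system is STABLE.
The servers are busy 78.75% of the time.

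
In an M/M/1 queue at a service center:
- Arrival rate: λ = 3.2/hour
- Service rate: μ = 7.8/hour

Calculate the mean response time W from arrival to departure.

First, compute utilization: ρ = λ/μ = 3.2/7.8 = 0.4103
For M/M/1: W = 1/(μ-λ)
W = 1/(7.8-3.2) = 1/4.60
W = 0.2174 hours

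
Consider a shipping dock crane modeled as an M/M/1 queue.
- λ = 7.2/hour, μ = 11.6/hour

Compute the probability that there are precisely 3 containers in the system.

ρ = λ/μ = 7.2/11.6 = 0.6207
P(n) = (1-ρ)ρⁿ
P(3) = (1-0.6207) × 0.6207^3
P(3) = 0.379300 × 0.239136
P(3) = 0.09070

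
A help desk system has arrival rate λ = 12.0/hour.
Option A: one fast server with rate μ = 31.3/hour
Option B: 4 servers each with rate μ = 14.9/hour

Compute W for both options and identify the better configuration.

Option A: single server μ = 31.3 (M/M/1)
  ρ_A = 12.0/31.3 = 0.3834
  W_A = 1/(μ-λ) = 1/(31.3-12.0) = 1/19.30 = 0.05181

Option B: 4 servers μ = 14.9 (M/M/4)
  ρ_B = λ/(cμ) = 12.0/(4×14.9) = 0.2013
  Offered load a = λ/μ = cρ = 12.0/14.9 = 0.8054
  P₀ = [ Σₙ₌₀^3 aⁿ/n! + a^4/(4!(1-ρ)) ]⁻¹
  Σ = a^0/0! + a^1/1! + a^2/2! + a^3/3! = 1.0000 + 0.80537 + 0.32431 + 0.087063 = 2.2167
  a^4/(4!(1-ρ)) = 0.4207/(24 × 0.7987) = 0.02195
  P₀ = 1/(2.2167 + 0.02195) = 0.4467
  Lq = P₀·a^4·ρ / (4!(1-ρ)²) = 0.44669 × 0.42071 × 0.20134 / (24 × 0.63785) = 0.002472
  Wq_B = Lq/λ = 0.002472/12.0 = 0.0002060
  W_B = Wq_B + 1/μ = 0.0002060 + 0.06711 = 0.06732

Since W_A = 0.05181 < W_B = 0.06732, Option A (single fast server) has the shorter time in system.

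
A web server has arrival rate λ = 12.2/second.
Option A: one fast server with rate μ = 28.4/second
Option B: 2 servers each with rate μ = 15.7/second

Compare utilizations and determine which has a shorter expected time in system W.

Option A: single server μ = 28.4 (M/M/1)
  ρ_A = 12.2/28.4 = 0.4296
  W_A = 1/(μ-λ) = 1/(28.4-12.2) = 1/16.20 = 0.06173

Option B: 2 servers μ = 15.7 (M/M/2)
  ρ_B = λ/(cμ) = 12.2/(2×15.7) = 0.3885
  Offered load a = λ/μ = cρ = 12.2/15.7 = 0.7771
  P₀ = [ Σₙ₌₀^1 aⁿ/n! + a^2/(2!(1-ρ)) ]⁻¹
  Σ = a^0/0! + a^1/1! = 1.0000 + 0.7771 = 1.7771
  a^2/(2!(1-ρ)) = 0.60384/(2 × 0.61146) = 0.4938
  P₀ = 1/(1.7771 + 0.4938) = 0.4404
  Lq = P₀·a^2·ρ / (2!(1-ρ)²) = 0.44037 × 0.60384 × 0.38854 / (2 × 0.37389) = 0.1382
  Wq_B = Lq/λ = 0.13816/12.2 = 0.011325
  W_B = Wq_B + 1/μ = 0.011325 + 0.063694 = 0.07502

Since W_A = 0.06173 < W_B = 0.07502, Option A (single fast server) has the shorter time in system.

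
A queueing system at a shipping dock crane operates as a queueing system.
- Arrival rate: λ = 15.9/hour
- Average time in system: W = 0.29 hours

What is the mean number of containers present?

Little's Law: L = λW
L = 15.9 × 0.29 = 4.6110 containers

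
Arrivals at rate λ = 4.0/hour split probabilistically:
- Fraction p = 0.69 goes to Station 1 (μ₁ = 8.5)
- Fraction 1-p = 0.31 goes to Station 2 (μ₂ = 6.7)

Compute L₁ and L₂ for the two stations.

Effective rates: λ₁ = 4.0×0.69 = 2.76, λ₂ = 4.0×0.31 = 1.24
Station 1: ρ₁ = 2.76/8.5 = 0.3247, L₁ = ρ₁/(1-ρ₁) = 0.3247/(1-0.3247) = 0.4808
Station 2: ρ₂ = 1.24/6.7 = 0.1851, L₂ = ρ₂/(1-ρ₂) = 0.1851/(1-0.1851) = 0.2271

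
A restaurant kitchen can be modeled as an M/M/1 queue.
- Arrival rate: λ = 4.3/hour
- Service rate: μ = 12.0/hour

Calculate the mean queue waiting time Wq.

First, compute utilization: ρ = λ/μ = 4.3/12.0 = 0.3583
For M/M/1: Wq = λ/(μ(μ-λ))
Wq = 4.3/(12.0 × (12.0-4.3))
Wq = 4.3/(12.0 × 7.70)
Wq = 0.04654 hours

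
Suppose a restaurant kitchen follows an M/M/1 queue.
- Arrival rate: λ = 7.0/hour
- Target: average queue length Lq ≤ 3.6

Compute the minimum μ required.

For M/M/1: Lq = λ²/(μ(μ-λ))
Need Lq ≤ 3.6, i.e. μ(μ-λ) ≥ λ²/3.6
μ² - 7.0μ - 49.00/3.6 ≥ 0  →  μ² - 7.0μ - 13.6111 ≥ 0
Quadratic formula (positive root): μ = [λ + √(λ² + 4×13.6111)]/2
Discriminant: 49.00 + 4×13.6111 = 103.4444, √103.4444 = 10.1708
μ ≥ (7.0 + 10.1708)/2 = 8.5854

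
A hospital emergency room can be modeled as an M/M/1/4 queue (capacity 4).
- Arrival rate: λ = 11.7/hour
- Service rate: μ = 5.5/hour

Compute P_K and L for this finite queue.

ρ = λ/μ = 11.7/5.5 = 2.1273
P₀ = (1-ρ)/(1-ρ^(K+1)) = (1-2.1273)/(1-2.1273^5) = -1.1273/-42.5656 = 0.02648
P_K = P₀×ρ^K = 0.026484 × 2.1273^4 = 0.026484 × 20.4793 = 0.5424
Blocking probability P_4 = 0.5424 (54.24%)
L = ρ[1 - (K+1)ρ^K + Kρ^(K+1)] / [(1-ρ)(1-ρ^(K+1))]
L = 2.1273 × (1 - 5×20.4793 + 4×43.5656) / ((1 - 2.1273) × (1 - 43.5656)) = 3.2304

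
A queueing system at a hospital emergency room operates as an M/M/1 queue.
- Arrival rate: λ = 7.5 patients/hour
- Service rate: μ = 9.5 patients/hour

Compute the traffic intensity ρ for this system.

Server utilization: ρ = λ/μ
ρ = 7.5/9.5 = 0.7895
The server is busy 78.95% of the time.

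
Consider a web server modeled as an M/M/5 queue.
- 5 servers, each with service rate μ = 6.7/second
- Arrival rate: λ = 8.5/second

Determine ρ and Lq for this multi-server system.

Traffic intensity: ρ = λ/(cμ) = 8.5/(5×6.7) = 0.2537
Since ρ = 0.2537 < 1, system is stable.
Offered load a = λ/μ = cρ = 8.5/6.7 = 1.2687
P₀ = [ Σₙ₌₀^4 aⁿ/n! + a^5/(5!(1-ρ)) ]⁻¹
Σ = a^0/0! + a^1/1! + a^2/2! + a^3/3! + a^4/4! = 1.0000 + 1.2687 + 0.80474 + 0.34032 + 0.10794 = 3.5217
a^5/(5!(1-ρ)) = 3.2864/(120 × 0.7463) = 0.03670
P₀ = 1/(3.5217 + 0.03670) = 0.2810
Lq = P₀·a^5·ρ / (5!(1-ρ)²) = 0.2810291 × 3.286401 × 0.2537313 / (120 × 0.5569169) = 0.003507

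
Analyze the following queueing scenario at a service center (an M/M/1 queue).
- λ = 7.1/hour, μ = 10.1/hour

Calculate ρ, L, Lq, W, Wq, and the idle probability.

Step 1: ρ = λ/μ = 7.1/10.1 = 0.7030
Step 2: L = λ/(μ-λ) = 7.1/3.00 = 2.3667
Step 3: Lq = λ²/(μ(μ-λ)) = 50.41/(10.1×3.00) = 1.6637
Step 4: W = 1/(μ-λ) = 1/3.00 = 0.333333
Step 5: Wq = λ/(μ(μ-λ)) = 7.1/(10.1×3.00) = 0.2343
Step 6: P(0) = 1-ρ = 0.2970
Verify: L = λW = 7.1×0.333333 = 2.3667 ✔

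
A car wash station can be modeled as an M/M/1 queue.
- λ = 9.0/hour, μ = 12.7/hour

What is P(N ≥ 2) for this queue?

ρ = λ/μ = 9.0/12.7 = 0.70866
P(N ≥ n) = ρⁿ
P(N ≥ 2) = 0.70866^2
P(N ≥ 2) = 0.5022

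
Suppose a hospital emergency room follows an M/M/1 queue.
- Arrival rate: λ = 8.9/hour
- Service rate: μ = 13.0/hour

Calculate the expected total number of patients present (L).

ρ = λ/μ = 8.9/13.0 = 0.6846
For M/M/1: L = λ/(μ-λ)
L = 8.9/(13.0-8.9) = 8.9/4.10
L = 2.1707 patients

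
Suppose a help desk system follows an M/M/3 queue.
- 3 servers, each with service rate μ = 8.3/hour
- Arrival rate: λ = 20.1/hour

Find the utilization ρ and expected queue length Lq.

Traffic intensity: ρ = λ/(cμ) = 20.1/(3×8.3) = 0.8072
Since ρ = 0.8072 < 1, system is stable.
Offered load a = λ/μ = cρ = 20.1/8.3 = 2.4217
P₀ = [ Σₙ₌₀^2 aⁿ/n! + a^3/(3!(1-ρ)) ]⁻¹
Σ = a^0/0! + a^1/1! + a^2/2! = 1.0000 + 2.4217 + 2.9323 = 6.3540
a^3/(3!(1-ρ)) = 14.2021/(6 × 0.192771) = 12.2789
P₀ = 1/(6.3540 + 12.2789) = 0.05367
Lq = P₀·a^3·ρ / (3!(1-ρ)²) = 0.053668 × 14.2021 × 0.80723 / (6 × 0.037161) = 2.7595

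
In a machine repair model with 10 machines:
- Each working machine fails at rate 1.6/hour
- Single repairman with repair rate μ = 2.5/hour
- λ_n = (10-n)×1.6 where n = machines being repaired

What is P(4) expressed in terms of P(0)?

P(4)/P(0) = ∏_{i=0}^{4-1} λ_i/μ_{i+1}
= (10-0)×1.6/2.5 × (10-1)×1.6/2.5 × (10-2)×1.6/2.5 × (10-3)×1.6/2.5
= 845.5717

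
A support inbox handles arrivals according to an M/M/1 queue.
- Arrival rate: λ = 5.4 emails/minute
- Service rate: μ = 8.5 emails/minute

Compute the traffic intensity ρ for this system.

Server utilization: ρ = λ/μ
ρ = 5.4/8.5 = 0.6353
The server is busy 63.53% of the time.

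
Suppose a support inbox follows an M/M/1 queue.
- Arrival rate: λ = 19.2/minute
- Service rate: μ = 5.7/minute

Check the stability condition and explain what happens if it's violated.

Stability requires ρ = λ/(cμ) < 1
ρ = 19.2/(1 × 5.7) = 19.2/5.70 = 3.3684
Since 3.3684 ≥ 1, the system is UNSTABLE.
Queue grows without bound. Need μ > λ = 19.2.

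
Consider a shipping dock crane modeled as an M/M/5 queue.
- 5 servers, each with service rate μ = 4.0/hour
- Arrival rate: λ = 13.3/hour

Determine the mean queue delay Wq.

Traffic intensity: ρ = λ/(cμ) = 13.3/(5×4.0) = 0.6650
Since ρ = 0.6650 < 1, system is stable.
Offered load a = λ/μ = cρ = 13.3/4.0 = 3.3250
P₀ = [ Σₙ₌₀^4 aⁿ/n! + a^5/(5!(1-ρ)) ]⁻¹
Σ = a^0/0! + a^1/1! + a^2/2! + a^3/3! + a^4/4! = 1.0000 + 3.3250 + 5.5278 + 6.1267 + 5.0928 = 21.0723
a^5/(5!(1-ρ)) = 406.4043/(120 × 0.3350) = 10.1096
P₀ = 1/(21.0723 + 10.1096) = 0.03207
Lq = P₀·a^5·ρ / (5!(1-ρ)²) = 0.032070 × 406.4043 × 0.66500 / (120 × 0.11222) = 0.6436
Wq = Lq/λ = 0.6436/13.3 = 0.04839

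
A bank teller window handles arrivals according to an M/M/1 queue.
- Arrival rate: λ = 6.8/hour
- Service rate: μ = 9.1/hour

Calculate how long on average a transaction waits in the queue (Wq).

First, compute utilization: ρ = λ/μ = 6.8/9.1 = 0.7473
For M/M/1: Wq = λ/(μ(μ-λ))
Wq = 6.8/(9.1 × (9.1-6.8))
Wq = 6.8/(9.1 × 2.30)
Wq = 0.3249 hours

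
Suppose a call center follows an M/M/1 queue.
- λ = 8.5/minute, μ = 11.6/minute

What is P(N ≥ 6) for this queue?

ρ = λ/μ = 8.5/11.6 = 0.73276
P(N ≥ n) = ρⁿ
P(N ≥ 6) = 0.73276^6
P(N ≥ 6) = 0.1548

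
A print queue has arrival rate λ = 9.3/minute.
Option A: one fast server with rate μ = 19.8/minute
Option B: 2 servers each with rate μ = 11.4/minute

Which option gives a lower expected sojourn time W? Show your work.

Option A: single server μ = 19.8 (M/M/1)
  ρ_A = 9.3/19.8 = 0.4697
  W_A = 1/(μ-λ) = 1/(19.8-9.3) = 1/10.50 = 0.09524

Option B: 2 servers μ = 11.4 (M/M/2)
  ρ_B = λ/(cμ) = 9.3/(2×11.4) = 0.4079
  Offered load a = λ/μ = cρ = 9.3/11.4 = 0.8158
  P₀ = [ Σₙ₌₀^1 aⁿ/n! + a^2/(2!(1-ρ)) ]⁻¹
  Σ = a^0/0! + a^1/1! = 1.0000 + 0.8158 = 1.8158
  a^2/(2!(1-ρ)) = 0.6655/(2 × 0.5921) = 0.5620
  P₀ = 1/(1.8158 + 0.5620) = 0.4206
  Lq = P₀·a^2·ρ / (2!(1-ρ)²) = 0.4206 × 0.6655 × 0.4079 / (2 × 0.3506) = 0.1628
  Wq_B = Lq/λ = 0.1628/9.3 = 0.01751
  W_B = Wq_B + 1/μ = 0.01751 + 0.08772 = 0.1052

Since W_A = 0.09524 < W_B = 0.1052, Option A (single fast server) has the shorter time in system.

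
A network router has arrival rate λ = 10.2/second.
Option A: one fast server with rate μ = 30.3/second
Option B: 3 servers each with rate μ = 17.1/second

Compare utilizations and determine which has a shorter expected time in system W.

Option A: single server μ = 30.3 (M/M/1)
  ρ_A = 10.2/30.3 = 0.3366
  W_A = 1/(μ-λ) = 1/(30.3-10.2) = 1/20.10 = 0.04975

Option B: 3 servers μ = 17.1 (M/M/3)
  ρ_B = λ/(cμ) = 10.2/(3×17.1) = 0.1988
  Offered load a = λ/μ = cρ = 10.2/17.1 = 0.5965
  P₀ = [ Σₙ₌₀^2 aⁿ/n! + a^3/(3!(1-ρ)) ]⁻¹
  Σ = a^0/0! + a^1/1! + a^2/2! = 1.0000 + 0.5965 + 0.1779 = 1.7744
  a^3/(3!(1-ρ)) = 0.21223/(6 × 0.80117) = 0.04415
  P₀ = 1/(1.7744 + 0.04415) = 0.5499
  Lq = P₀·a^3·ρ / (3!(1-ρ)²) = 0.54989 × 0.21223 × 0.19883 / (6 × 0.64187) = 0.006025
  Wq_B = Lq/λ = 0.006025/10.2 = 0.0005907
  W_B = Wq_B + 1/μ = 0.0005907 + 0.05848 = 0.05907

Since W_A = 0.04975 < W_B = 0.05907, Option A (single fast server) has the shorter time in system.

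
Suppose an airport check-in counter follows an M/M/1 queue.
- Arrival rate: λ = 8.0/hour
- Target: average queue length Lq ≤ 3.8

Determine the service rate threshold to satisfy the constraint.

For M/M/1: Lq = λ²/(μ(μ-λ))
Need Lq ≤ 3.8, i.e. μ(μ-λ) ≥ λ²/3.8
μ² - 8.0μ - 64.00/3.8 ≥ 0  →  μ² - 8.0μ - 16.8421 ≥ 0
Quadratic formula (positive root): μ = [λ + √(λ² + 4×16.8421)]/2
Discriminant: 64.00 + 4×16.8421 = 131.3684, √131.3684 = 11.4616
μ ≥ (8.0 + 11.4616)/2 = 9.7308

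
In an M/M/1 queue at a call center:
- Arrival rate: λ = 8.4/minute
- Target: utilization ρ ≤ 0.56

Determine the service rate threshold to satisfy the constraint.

ρ = λ/μ, so μ = λ/ρ
μ ≥ 8.4/0.56 = 15.0000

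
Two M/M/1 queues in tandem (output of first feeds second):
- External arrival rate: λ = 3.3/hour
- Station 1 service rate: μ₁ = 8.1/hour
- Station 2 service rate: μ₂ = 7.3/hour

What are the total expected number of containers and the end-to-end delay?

By Jackson's theorem, each station behaves as independent M/M/1.
Station 1: ρ₁ = 3.3/8.1 = 0.4074, L₁ = ρ₁/(1-ρ₁) = λ/(μ₁-λ) = 3.3/4.80 = 0.6875
Station 2: ρ₂ = 3.3/7.3 = 0.4521, L₂ = ρ₂/(1-ρ₂) = λ/(μ₂-λ) = 3.3/4.00 = 0.8250
Total: L = L₁ + L₂ = 0.6875 + 0.8250 = 1.5125
W = L/λ = 1.5125/3.3 = 0.4583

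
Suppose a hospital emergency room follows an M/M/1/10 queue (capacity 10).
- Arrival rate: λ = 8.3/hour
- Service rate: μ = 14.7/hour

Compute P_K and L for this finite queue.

ρ = λ/μ = 8.3/14.7 = 0.564626
P₀ = (1-ρ)/(1-ρ^(K+1)) = (1-0.564626)/(1-0.564626^11) = 0.4354/0.9981 = 0.4362
P_K = P₀×ρ^K = 0.4362 × 0.564626^10 = 0.4362 × 0.003293 = 0.001436
Blocking probability P_10 = 0.001436 (0.14%)
L = ρ[1 - (K+1)ρ^K + Kρ^(K+1)] / [(1-ρ)(1-ρ^(K+1))]
L = 0.564626 × (1 - 11×0.003293 + 10×0.001859) / ((1 - 0.564626) × (1 - 0.001859)) = 1.2764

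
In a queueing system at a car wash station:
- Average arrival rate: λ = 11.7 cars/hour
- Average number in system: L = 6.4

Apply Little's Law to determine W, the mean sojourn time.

Little's Law: L = λW, so W = L/λ
W = 6.4/11.7 = 0.5470 hours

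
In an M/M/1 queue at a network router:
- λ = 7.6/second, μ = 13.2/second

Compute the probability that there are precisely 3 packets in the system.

ρ = λ/μ = 7.6/13.2 = 0.57576
P(n) = (1-ρ)ρⁿ
P(3) = (1-0.57576) × 0.57576^3
P(3) = 0.42424 × 0.19086
P(3) = 0.08097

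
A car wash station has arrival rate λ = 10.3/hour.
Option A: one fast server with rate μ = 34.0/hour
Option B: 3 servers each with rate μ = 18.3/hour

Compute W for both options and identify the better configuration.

Option A: single server μ = 34.0 (M/M/1)
  ρ_A = 10.3/34.0 = 0.3029
  W_A = 1/(μ-λ) = 1/(34.0-10.3) = 1/23.70 = 0.04219

Option B: 3 servers μ = 18.3 (M/M/3)
  ρ_B = λ/(cμ) = 10.3/(3×18.3) = 0.1876
  Offered load a = λ/μ = cρ = 10.3/18.3 = 0.5628
  P₀ = [ Σₙ₌₀^2 aⁿ/n! + a^3/(3!(1-ρ)) ]⁻¹
  Σ = a^0/0! + a^1/1! + a^2/2! = 1.0000 + 0.5628 + 0.1584 = 1.7212
  a^3/(3!(1-ρ)) = 0.1783/(6 × 0.8124) = 0.03658
  P₀ = 1/(1.7212 + 0.03658) = 0.5689
  Lq = P₀·a^3·ρ / (3!(1-ρ)²) = 0.56889 × 0.17830 × 0.18761 / (6 × 0.65997) = 0.004806
  Wq_B = Lq/λ = 0.004806/10.3 = 0.0004666
  W_B = Wq_B + 1/μ = 0.0004666 + 0.05464 = 0.05511

Since W_A = 0.04219 < W_B = 0.05511, Option A (single fast server) has the shorter time in system.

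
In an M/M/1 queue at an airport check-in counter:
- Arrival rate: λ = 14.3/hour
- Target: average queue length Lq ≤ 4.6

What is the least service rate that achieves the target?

For M/M/1: Lq = λ²/(μ(μ-λ))
Need Lq ≤ 4.6, i.e. μ(μ-λ) ≥ λ²/4.6
μ² - 14.3μ - 204.49/4.6 ≥ 0  →  μ² - 14.3μ - 44.45435 ≥ 0
Quadratic formula (positive root): μ = [λ + √(λ² + 4×44.45435)]/2
Discriminant: 204.49 + 4×44.45435 = 382.3074, √382.3074 = 19.5527
μ ≥ (14.3 + 19.5527)/2 = 16.9263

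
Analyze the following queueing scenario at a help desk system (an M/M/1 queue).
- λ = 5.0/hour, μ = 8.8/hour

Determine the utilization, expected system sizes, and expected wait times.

Step 1: ρ = λ/μ = 5.0/8.8 = 0.5682
Step 2: L = λ/(μ-λ) = 5.0/3.80 = 1.3158
Step 3: Lq = λ²/(μ(μ-λ)) = 25.00/(8.8×3.80) = 0.7476
Step 4: W = 1/(μ-λ) = 1/3.80 = 0.26316
Step 5: Wq = λ/(μ(μ-λ)) = 5.0/(8.8×3.80) = 0.1495
Step 6: P(0) = 1-ρ = 0.4318
Verify: L = λW = 5.0×0.26316 = 1.3158 ✔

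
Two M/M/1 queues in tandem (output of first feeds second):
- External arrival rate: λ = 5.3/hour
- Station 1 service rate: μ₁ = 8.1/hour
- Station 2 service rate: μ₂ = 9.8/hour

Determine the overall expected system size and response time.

By Jackson's theorem, each station behaves as independent M/M/1.
Station 1: ρ₁ = 5.3/8.1 = 0.6543, L₁ = ρ₁/(1-ρ₁) = λ/(μ₁-λ) = 5.3/2.80 = 1.89286
Station 2: ρ₂ = 5.3/9.8 = 0.5408, L₂ = ρ₂/(1-ρ₂) = λ/(μ₂-λ) = 5.3/4.50 = 1.17778
Total: L = L₁ + L₂ = 1.89286 + 1.17778 = 3.0706
W = L/λ = 3.0706/5.3 = 0.5794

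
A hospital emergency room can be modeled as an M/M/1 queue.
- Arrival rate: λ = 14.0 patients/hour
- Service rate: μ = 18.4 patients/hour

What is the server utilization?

Server utilization: ρ = λ/μ
ρ = 14.0/18.4 = 0.7609
The server is busy 76.09% of the time.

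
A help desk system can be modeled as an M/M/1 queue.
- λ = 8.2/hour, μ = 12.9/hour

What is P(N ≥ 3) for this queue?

ρ = λ/μ = 8.2/12.9 = 0.63566
P(N ≥ n) = ρⁿ
P(N ≥ 3) = 0.63566^3
P(N ≥ 3) = 0.2568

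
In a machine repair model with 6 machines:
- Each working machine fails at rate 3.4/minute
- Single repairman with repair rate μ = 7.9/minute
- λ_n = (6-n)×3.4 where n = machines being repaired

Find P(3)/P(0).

P(3)/P(0) = ∏_{i=0}^{3-1} λ_i/μ_{i+1}
= (6-0)×3.4/7.9 × (6-1)×3.4/7.9 × (6-2)×3.4/7.9
= 9.5661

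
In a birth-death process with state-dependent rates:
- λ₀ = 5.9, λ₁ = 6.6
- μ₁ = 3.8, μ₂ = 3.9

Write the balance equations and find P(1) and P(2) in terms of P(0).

Balance equations:
State 0: λ₀P₀ = μ₁P₁ → P₁ = (λ₀/μ₁)P₀ = (5.9/3.8)P₀ = 1.5526P₀
State 1: P₂ = (λ₀λ₁)/(μ₁μ₂)P₀ = (5.9×6.6)/(3.8×3.9)P₀ = 2.6275P₀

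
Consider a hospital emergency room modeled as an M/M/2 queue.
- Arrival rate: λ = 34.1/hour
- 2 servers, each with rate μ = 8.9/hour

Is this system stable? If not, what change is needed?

Stability requires ρ = λ/(cμ) < 1
ρ = 34.1/(2 × 8.9) = 34.1/17.80 = 1.9157
Since 1.9157 ≥ 1, the system is UNSTABLE.
Need c > λ/μ = 34.1/8.9 = 3.83.
Minimum servers needed: c = 4.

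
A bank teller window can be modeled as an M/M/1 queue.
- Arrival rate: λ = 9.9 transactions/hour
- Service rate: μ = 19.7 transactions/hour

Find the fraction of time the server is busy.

Server utilization: ρ = λ/μ
ρ = 9.9/19.7 = 0.5025
The server is busy 50.25% of the time.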